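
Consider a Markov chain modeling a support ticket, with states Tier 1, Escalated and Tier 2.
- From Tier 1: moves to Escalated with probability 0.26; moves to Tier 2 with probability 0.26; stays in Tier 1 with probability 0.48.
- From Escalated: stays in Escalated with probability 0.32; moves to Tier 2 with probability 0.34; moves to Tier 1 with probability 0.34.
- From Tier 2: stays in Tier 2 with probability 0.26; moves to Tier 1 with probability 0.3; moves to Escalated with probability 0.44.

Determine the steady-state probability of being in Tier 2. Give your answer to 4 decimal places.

Let the stationary distribution be π with π = πP and π_1 + π_2 + π_3 = 1.
π_1 = 0.48·π_1 + 0.34·π_2 + 0.3·π_3
π_2 = 0.26·π_1 + 0.32·π_2 + 0.44·π_3
Solving with the normalization constraint gives π = (0.3820, 0.3315, 0.2865).
So the stationary probability of Tier 2 is 0.2865.

0.2865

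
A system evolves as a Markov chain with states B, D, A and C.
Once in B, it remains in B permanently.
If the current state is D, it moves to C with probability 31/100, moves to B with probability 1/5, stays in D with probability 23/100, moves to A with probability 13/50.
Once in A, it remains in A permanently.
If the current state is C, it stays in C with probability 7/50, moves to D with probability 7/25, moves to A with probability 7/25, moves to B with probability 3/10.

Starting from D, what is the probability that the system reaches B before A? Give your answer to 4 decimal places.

Let h(s) be the probability of absorption at B starting from transient state s. Then h(B) = 1 and h(A) = 0. By first-step analysis:
h(D) = 0.2·1 + 0.23·h(D) + 0.26·0 + 0.31·h(C)
h(C) = 0.3·1 + 0.28·h(D) + 0.28·0 + 0.14·h(C)
Solving: h(D) = 0.4605, h(C) = 0.4988.
Starting from D, the probability is 0.4605.

0.4605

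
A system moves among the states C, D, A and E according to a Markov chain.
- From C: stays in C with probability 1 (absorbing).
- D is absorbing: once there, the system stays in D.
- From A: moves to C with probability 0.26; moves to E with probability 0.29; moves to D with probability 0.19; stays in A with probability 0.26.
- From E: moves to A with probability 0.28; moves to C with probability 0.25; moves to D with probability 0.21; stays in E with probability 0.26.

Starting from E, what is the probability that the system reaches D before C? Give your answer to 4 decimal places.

Let h(s) be the probability of absorption at D starting from transient state s. Then h(D) = 1 and h(C) = 0. By first-step analysis:
h(A) = 0.26·0 + 0.19·1 + 0.26·h(A) + 0.29·h(E)
h(E) = 0.25·0 + 0.21·1 + 0.28·h(A) + 0.26·h(E)
Solving: h(A) = 0.4320, h(E) = 0.4473.
Starting from E, the probability is 0.4473.

0.4473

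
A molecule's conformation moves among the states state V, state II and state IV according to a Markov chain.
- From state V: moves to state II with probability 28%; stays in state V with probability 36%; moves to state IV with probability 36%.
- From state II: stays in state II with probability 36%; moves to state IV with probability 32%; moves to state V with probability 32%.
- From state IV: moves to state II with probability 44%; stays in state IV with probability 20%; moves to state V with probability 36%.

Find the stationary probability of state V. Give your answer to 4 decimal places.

0.3458

Let the stationary distribution be π with π = πP and π_1 + π_2 + π_3 = 1.
π_1 = 0.36·π_1 + 0.32·π_2 + 0.36·π_3
π_2 = 0.28·π_1 + 0.36·π_2 + 0.44·π_3
Solving with the normalization constraint gives π = (0.3458, 0.3562, 0.2981).
So the stationary probability of state V is 0.3458.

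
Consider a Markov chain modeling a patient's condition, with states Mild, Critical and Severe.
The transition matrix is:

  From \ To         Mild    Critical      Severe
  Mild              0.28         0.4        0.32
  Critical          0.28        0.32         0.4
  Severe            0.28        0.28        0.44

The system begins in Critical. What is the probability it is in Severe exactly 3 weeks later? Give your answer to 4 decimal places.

0.3933

Propagate the distribution vector 3 weeks from Critical.
After 0 weeks: (0.0000, 1.0000, 0.0000)
After 1 week: (0.2800, 0.3200, 0.4000)
After 2 weeks: (0.2800, 0.3264, 0.3936)
After 3 weeks: (0.2800, 0.3267, 0.3933)
P(in Severe after 3 weeks) = 0.3933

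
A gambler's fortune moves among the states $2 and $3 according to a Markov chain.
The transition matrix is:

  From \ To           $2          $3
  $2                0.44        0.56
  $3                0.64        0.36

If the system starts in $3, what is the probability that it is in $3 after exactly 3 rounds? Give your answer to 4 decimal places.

Propagate the distribution vector 3 rounds from $3.
After 0 rounds: (0.0000, 1.0000)
After 1 round: (0.6400, 0.3600)
After 2 rounds: (0.5120, 0.4880)
After 3 rounds: (0.5376, 0.4624)
P(in $3 after 3 rounds) = 0.4624

0.4624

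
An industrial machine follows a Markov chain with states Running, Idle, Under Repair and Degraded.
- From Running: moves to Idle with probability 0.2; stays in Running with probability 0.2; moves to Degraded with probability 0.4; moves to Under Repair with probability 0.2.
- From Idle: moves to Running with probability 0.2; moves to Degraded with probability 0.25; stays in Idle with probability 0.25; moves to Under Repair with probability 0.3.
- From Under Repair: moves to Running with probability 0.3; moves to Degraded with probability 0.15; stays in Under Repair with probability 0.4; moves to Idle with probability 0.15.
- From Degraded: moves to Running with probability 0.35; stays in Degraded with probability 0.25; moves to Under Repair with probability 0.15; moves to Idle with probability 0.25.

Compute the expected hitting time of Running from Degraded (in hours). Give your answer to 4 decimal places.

Let t(s) be the expected number of hours to first reach Running from state s, with t(Running) = 0. Conditioning on the first hour:
t(Idle) = 1 + 0.25·t(Idle) + 0.3·t(Under Repair) + 0.25·t(Degraded)
t(Under Repair) = 1 + 0.15·t(Idle) + 0.4·t(Under Repair) + 0.15·t(Degraded)
t(Degraded) = 1 + 0.25·t(Idle) + 0.15·t(Under Repair) + 0.25·t(Degraded)
Solving: t(Idle) = 3.8065, t(Under Repair) = 3.4409, t(Degraded) = 3.2903.
Expected hours from Degraded to Running: 3.2903.

3.2903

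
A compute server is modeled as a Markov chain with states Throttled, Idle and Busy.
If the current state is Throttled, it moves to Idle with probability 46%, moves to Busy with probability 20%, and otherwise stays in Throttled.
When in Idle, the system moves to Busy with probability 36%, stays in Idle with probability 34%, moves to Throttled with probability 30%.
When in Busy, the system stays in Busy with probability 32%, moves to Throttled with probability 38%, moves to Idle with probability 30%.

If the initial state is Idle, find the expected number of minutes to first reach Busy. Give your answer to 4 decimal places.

3.2258

Let t(s) be the expected number of minutes to first reach Busy from state s, with t(Busy) = 0. Conditioning on the first minute:
t(Throttled) = 1 + 0.34·t(Throttled) + 0.46·t(Idle)
t(Idle) = 1 + 0.3·t(Throttled) + 0.34·t(Idle)
Solving: t(Throttled) = 3.7634, t(Idle) = 3.2258.
Expected minutes from Idle to Busy: 3.2258.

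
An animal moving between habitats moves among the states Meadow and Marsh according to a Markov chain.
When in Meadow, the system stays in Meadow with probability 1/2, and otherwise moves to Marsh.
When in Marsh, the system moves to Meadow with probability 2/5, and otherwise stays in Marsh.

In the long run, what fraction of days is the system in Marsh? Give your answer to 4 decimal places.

Let the stationary distribution be π with π = πP and π_1 + π_2 = 1.
π_1 = 0.5·π_1 + 0.4·π_2
Solving with the normalization constraint gives π = (0.4444, 0.5556).
So the stationary probability of Marsh is 0.5556.

0.5556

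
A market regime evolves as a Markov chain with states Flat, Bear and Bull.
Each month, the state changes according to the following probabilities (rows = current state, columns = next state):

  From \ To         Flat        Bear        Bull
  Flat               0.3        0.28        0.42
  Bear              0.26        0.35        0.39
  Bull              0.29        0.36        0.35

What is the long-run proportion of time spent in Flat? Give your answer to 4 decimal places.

0.2828

Let the stationary distribution be π with π = πP and π_1 + π_2 + π_3 = 1.
π_1 = 0.3·π_1 + 0.26·π_2 + 0.29·π_3
π_2 = 0.28·π_1 + 0.35·π_2 + 0.36·π_3
Solving with the normalization constraint gives π = (0.2828, 0.3340, 0.3832).
So the stationary probability of Flat is 0.2828.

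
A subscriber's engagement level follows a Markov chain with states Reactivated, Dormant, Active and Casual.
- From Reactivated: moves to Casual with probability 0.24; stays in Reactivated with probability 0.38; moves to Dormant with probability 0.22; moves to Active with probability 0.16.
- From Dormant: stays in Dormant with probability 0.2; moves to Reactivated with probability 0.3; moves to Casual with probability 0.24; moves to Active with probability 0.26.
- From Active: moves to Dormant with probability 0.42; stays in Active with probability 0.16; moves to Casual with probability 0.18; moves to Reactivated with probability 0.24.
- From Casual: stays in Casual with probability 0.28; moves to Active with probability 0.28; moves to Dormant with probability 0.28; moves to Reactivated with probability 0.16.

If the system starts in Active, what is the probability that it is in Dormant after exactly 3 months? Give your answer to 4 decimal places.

Propagate the distribution vector 3 months from Active.
After 0 months: (0.0000, 0.0000, 1.0000, 0.0000)
After 1 month: (0.2400, 0.4200, 0.1600, 0.1800)
After 2 months: (0.2844, 0.2544, 0.2236, 0.2376)
After 3 months: (0.2761, 0.2739, 0.2140, 0.2361)
P(in Dormant after 3 months) = 0.2739

0.2739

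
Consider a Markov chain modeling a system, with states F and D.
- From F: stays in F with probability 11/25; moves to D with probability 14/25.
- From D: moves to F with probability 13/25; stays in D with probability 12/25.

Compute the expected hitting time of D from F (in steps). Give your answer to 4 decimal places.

1.7857

Let t(s) be the expected number of steps to first reach D from state s, with t(D) = 0. Conditioning on the first step:
t(F) = 1 + 0.44·t(F)
Solving: t(F) = 1.7857.
Expected steps from F to D: 1.7857.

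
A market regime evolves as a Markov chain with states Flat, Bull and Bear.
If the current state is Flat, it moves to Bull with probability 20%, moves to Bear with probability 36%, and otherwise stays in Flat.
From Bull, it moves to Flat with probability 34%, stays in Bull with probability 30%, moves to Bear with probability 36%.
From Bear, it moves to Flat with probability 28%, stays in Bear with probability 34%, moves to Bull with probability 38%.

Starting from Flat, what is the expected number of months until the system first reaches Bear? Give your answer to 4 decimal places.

2.7778

Let t(s) be the expected number of months to first reach Bear from state s, with t(Bear) = 0. Conditioning on the first month:
t(Flat) = 1 + 0.44·t(Flat) + 0.2·t(Bull)
t(Bull) = 1 + 0.34·t(Flat) + 0.3·t(Bull)
Solving: t(Flat) = 2.7778, t(Bull) = 2.7778.
Expected months from Flat to Bear: 2.7778.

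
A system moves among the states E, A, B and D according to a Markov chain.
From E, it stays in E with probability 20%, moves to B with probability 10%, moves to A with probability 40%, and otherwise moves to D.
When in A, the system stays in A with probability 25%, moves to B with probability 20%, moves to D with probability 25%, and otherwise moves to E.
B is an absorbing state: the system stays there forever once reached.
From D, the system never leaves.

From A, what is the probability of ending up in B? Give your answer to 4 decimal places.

0.3958

Let h(s) be the probability of absorption at B starting from transient state s. Then h(B) = 1 and h(D) = 0. By first-step analysis:
h(E) = 0.2·h(E) + 0.4·h(A) + 0.1·1 + 0.3·0
h(A) = 0.3·h(E) + 0.25·h(A) + 0.2·1 + 0.25·0
Solving: h(E) = 0.3229, h(A) = 0.3958.
Starting from A, the probability is 0.3958.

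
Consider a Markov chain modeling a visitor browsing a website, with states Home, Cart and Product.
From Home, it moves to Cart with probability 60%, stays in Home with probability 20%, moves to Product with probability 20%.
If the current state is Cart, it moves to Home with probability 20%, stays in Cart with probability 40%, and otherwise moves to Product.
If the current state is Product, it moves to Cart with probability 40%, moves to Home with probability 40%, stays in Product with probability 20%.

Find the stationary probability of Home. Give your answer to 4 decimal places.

Let the stationary distribution be π with π = πP and π_1 + π_2 + π_3 = 1.
π_1 = 0.2·π_1 + 0.2·π_2 + 0.4·π_3
π_2 = 0.6·π_1 + 0.4·π_2 + 0.4·π_3
Solving with the normalization constraint gives π = (0.2581, 0.4516, 0.2903).
So the stationary probability of Home is 0.2581.

0.2581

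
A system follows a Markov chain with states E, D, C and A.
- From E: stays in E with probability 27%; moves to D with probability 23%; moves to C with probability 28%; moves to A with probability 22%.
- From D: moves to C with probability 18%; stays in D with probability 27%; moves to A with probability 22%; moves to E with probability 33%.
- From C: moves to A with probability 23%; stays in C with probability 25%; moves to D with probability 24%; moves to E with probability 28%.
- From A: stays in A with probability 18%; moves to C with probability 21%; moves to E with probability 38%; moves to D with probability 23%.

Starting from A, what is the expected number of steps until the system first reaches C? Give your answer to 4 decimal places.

Let t(s) be the expected number of steps to first reach C from state s, with t(C) = 0. Conditioning on the first step:
t(E) = 1 + 0.27·t(E) + 0.23·t(D) + 0.22·t(A)
t(D) = 1 + 0.33·t(E) + 0.27·t(D) + 0.22·t(A)
t(A) = 1 + 0.38·t(E) + 0.23·t(D) + 0.18·t(A)
Solving: t(E) = 4.1454, t(D) = 4.5772, t(A) = 4.4244.
Expected steps from A to C: 4.4244.

4.4244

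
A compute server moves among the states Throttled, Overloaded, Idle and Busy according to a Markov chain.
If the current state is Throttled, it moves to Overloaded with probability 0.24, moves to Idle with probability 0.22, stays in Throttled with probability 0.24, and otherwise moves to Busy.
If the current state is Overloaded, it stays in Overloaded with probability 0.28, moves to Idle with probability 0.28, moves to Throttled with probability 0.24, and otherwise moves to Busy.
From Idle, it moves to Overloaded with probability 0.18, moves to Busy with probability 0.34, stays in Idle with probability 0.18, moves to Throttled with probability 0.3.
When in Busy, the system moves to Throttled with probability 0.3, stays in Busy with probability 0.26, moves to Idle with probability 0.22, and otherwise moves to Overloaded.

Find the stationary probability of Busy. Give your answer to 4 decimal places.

Let the stationary distribution be π with π = πP and π_1 + π_2 + π_3 + π_4 = 1.
π_1 = 0.24·π_1 + 0.24·π_2 + 0.3·π_3 + 0.3·π_4
π_2 = 0.24·π_1 + 0.28·π_2 + 0.18·π_3 + 0.22·π_4
π_3 = 0.22·π_1 + 0.28·π_2 + 0.18·π_3 + 0.22·π_4
Solving with the normalization constraint gives π = (0.2700, 0.2302, 0.2248, 0.2750).
So the stationary probability of Busy is 0.2750.

0.2750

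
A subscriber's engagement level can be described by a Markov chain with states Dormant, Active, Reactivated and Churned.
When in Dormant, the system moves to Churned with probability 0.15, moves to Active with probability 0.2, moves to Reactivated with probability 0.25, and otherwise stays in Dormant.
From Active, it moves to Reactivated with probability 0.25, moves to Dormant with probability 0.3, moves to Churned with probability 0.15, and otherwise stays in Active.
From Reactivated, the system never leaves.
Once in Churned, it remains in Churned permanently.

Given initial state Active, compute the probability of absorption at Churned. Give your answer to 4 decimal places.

0.3750

Let h(s) be the probability of absorption at Churned starting from transient state s. Then h(Churned) = 1 and h(Reactivated) = 0. By first-step analysis:
h(Dormant) = 0.4·h(Dormant) + 0.2·h(Active) + 0.25·0 + 0.15·1
h(Active) = 0.3·h(Dormant) + 0.3·h(Active) + 0.25·0 + 0.15·1
Solving: h(Dormant) = 0.3750, h(Active) = 0.3750.
Starting from Active, the probability is 0.3750.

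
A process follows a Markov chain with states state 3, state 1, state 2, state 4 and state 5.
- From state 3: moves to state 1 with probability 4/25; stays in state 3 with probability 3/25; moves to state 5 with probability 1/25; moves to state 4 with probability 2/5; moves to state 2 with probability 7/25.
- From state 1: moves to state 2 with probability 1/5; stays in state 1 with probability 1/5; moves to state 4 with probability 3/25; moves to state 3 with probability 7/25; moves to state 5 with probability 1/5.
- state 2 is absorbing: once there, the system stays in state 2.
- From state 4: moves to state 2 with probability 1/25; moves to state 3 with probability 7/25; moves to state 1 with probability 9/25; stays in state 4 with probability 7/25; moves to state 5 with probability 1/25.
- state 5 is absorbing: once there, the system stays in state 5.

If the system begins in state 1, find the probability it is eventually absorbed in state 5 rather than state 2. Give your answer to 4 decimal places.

0.4063

Let h(s) be the probability of absorption at state 5 starting from transient state s. Then h(state 5) = 1 and h(state 2) = 0. By first-step analysis:
h(state 3) = 0.12·h(state 3) + 0.16·h(state 1) + 0.28·0 + 0.4·h(state 4) + 0.04·1
h(state 1) = 0.28·h(state 3) + 0.2·h(state 1) + 0.2·0 + 0.12·h(state 4) + 0.2·1
h(state 4) = 0.28·h(state 3) + 0.36·h(state 1) + 0.04·0 + 0.28·h(state 4) + 0.04·1
Solving: h(state 3) = 0.2878, h(state 1) = 0.4063, h(state 4) = 0.3706.
Starting from state 1, the probability is 0.4063.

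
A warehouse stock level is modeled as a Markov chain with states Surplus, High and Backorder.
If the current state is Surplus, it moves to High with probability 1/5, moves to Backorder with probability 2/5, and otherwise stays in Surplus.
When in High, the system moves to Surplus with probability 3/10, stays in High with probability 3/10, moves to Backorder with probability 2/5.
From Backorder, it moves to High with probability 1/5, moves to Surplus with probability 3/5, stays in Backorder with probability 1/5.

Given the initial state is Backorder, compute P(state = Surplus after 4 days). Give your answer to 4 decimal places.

0.4434

Propagate the distribution vector 4 days from Backorder.
After 0 days: (0.0000, 0.0000, 1.0000)
After 1 day: (0.6000, 0.2000, 0.2000)
After 2 days: (0.4200, 0.2200, 0.3600)
After 3 days: (0.4500, 0.2220, 0.3280)
After 4 days: (0.4434, 0.2222, 0.3344)
P(in Surplus after 4 days) = 0.4434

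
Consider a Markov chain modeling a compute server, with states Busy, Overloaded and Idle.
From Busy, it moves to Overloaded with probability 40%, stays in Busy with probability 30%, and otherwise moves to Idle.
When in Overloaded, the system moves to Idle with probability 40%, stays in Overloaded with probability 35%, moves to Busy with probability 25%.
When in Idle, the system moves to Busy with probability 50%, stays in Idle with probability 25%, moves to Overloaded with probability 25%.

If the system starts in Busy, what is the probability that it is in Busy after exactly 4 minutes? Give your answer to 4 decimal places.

Propagate the distribution vector 4 minutes from Busy.
After 0 minutes: (1.0000, 0.0000, 0.0000)
After 1 minute: (0.3000, 0.4000, 0.3000)
After 2 minutes: (0.3400, 0.3350, 0.3250)
After 3 minutes: (0.3483, 0.3345, 0.3173)
After 4 minutes: (0.3467, 0.3357, 0.3176)
P(in Busy after 4 minutes) = 0.3467

0.3467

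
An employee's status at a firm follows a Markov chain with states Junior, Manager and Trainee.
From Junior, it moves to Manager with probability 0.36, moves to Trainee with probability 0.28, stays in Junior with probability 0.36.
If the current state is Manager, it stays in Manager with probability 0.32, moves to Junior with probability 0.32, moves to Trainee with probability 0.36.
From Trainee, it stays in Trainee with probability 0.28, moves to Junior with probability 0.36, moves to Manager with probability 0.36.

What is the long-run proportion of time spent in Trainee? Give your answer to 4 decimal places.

0.3077

Let the stationary distribution be π with π = πP and π_1 + π_2 + π_3 = 1.
π_1 = 0.36·π_1 + 0.32·π_2 + 0.36·π_3
π_2 = 0.36·π_1 + 0.32·π_2 + 0.36·π_3
Solving with the normalization constraint gives π = (0.3462, 0.3462, 0.3077).
So the stationary probability of Trainee is 0.3077.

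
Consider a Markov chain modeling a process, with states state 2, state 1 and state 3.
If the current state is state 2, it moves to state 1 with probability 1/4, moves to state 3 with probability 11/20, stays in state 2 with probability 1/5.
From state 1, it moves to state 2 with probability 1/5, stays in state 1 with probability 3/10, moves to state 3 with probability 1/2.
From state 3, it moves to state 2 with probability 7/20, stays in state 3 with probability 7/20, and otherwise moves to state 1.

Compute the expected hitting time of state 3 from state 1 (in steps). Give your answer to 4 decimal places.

Let t(s) be the expected number of steps to first reach state 3 from state s, with t(state 3) = 0. Conditioning on the first step:
t(state 2) = 1 + 0.2·t(state 2) + 0.25·t(state 1)
t(state 1) = 1 + 0.2·t(state 2) + 0.3·t(state 1)
Solving: t(state 2) = 1.8627, t(state 1) = 1.9608.
Expected steps from state 1 to state 3: 1.9608.

1.9608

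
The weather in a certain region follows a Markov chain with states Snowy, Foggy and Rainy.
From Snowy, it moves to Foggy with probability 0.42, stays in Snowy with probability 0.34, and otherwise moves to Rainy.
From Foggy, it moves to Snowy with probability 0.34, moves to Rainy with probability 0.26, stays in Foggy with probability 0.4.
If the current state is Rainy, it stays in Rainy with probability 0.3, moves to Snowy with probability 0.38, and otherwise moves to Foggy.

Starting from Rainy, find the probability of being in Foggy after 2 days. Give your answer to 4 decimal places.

0.3836

Sum over the intermediate state after 1 day:
P = P(Rainy→Snowy)·P(Snowy→Foggy) + P(Rainy→Foggy)·P(Foggy→Foggy) + P(Rainy→Rainy)·P(Rainy→Foggy)
  = 0.38×0.42 + 0.32×0.4 + 0.3×0.32
  = 0.1596 + 0.1280 + 0.0960 = 0.3836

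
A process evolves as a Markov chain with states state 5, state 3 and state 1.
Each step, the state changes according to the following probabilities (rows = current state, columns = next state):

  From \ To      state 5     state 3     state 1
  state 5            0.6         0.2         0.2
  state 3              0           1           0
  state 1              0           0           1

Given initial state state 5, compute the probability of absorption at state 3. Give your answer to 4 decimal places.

Let h(s) be the probability of absorption at state 3 starting from transient state s. Then h(state 3) = 1 and h(state 1) = 0. By first-step analysis:
h(state 5) = 0.6·h(state 5) + 0.2·1 + 0.2·0
Solving: h(state 5) = 0.5000.
Starting from state 5, the probability is 0.5000.

0.5000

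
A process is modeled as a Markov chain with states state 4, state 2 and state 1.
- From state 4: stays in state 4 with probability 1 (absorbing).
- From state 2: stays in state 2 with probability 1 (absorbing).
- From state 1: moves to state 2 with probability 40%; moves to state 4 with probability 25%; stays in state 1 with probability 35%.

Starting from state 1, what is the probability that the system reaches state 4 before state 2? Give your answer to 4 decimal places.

Let h(s) be the probability of absorption at state 4 starting from transient state s. Then h(state 4) = 1 and h(state 2) = 0. By first-step analysis:
h(state 1) = 0.25·1 + 0.4·0 + 0.35·h(state 1)
Solving: h(state 1) = 0.3846.
Starting from state 1, the probability is 0.3846.

0.3846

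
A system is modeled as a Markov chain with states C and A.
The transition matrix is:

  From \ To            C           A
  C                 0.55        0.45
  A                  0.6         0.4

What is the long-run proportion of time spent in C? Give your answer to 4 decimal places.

0.5714

Let the stationary distribution be π with π = πP and π_1 + π_2 = 1.
π_1 = 0.55·π_1 + 0.6·π_2
Solving with the normalization constraint gives π = (0.5714, 0.4286).
So the stationary probability of C is 0.5714.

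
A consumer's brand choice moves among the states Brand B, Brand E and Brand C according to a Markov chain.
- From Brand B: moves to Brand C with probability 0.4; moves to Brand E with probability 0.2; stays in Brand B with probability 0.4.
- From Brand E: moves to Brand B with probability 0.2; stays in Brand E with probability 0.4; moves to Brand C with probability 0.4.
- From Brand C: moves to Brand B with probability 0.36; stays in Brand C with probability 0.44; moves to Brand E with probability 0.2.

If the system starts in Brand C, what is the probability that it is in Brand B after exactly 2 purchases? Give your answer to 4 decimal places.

Sum over the intermediate state after 1 purchase:
P = P(Brand C→Brand B)·P(Brand B→Brand B) + P(Brand C→Brand E)·P(Brand E→Brand B) + P(Brand C→Brand C)·P(Brand C→Brand B)
  = 0.36×0.4 + 0.2×0.2 + 0.44×0.36
  = 0.1440 + 0.0400 + 0.1584 = 0.3424

0.3424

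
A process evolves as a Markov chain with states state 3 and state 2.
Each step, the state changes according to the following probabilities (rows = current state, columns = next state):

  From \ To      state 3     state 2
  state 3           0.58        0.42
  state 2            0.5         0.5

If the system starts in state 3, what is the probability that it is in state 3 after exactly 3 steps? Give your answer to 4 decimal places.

Propagate the distribution vector 3 steps from state 3.
After 0 steps: (1.0000, 0.0000)
After 1 step: (0.5800, 0.4200)
After 2 steps: (0.5464, 0.4536)
After 3 steps: (0.5437, 0.4563)
P(in state 3 after 3 steps) = 0.5437

0.5437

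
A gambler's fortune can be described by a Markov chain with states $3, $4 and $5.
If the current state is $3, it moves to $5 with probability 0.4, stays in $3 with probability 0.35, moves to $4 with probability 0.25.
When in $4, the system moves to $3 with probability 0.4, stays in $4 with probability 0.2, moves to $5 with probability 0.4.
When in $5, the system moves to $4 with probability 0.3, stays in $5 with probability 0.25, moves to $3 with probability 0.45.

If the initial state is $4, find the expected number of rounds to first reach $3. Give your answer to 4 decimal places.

Let t(s) be the expected number of rounds to first reach $3 from state s, with t($3) = 0. Conditioning on the first round:
t($4) = 1 + 0.2·t($4) + 0.4·t($5)
t($5) = 1 + 0.3·t($4) + 0.25·t($5)
Solving: t($4) = 2.3958, t($5) = 2.2917.
Expected rounds from $4 to $3: 2.3958.

2.3958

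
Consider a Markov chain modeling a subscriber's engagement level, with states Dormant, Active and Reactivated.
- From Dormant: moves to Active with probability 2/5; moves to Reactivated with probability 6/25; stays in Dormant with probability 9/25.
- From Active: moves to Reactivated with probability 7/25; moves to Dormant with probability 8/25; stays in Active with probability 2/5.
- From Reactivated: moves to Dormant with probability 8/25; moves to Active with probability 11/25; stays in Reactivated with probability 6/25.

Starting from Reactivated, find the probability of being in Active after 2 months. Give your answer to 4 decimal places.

Sum over the intermediate state after 1 month:
P = P(Reactivated→Dormant)·P(Dormant→Active) + P(Reactivated→Active)·P(Active→Active) + P(Reactivated→Reactivated)·P(Reactivated→Active)
  = 0.32×0.4 + 0.44×0.4 + 0.24×0.44
  = 0.1280 + 0.1760 + 0.1056 = 0.4096

0.4096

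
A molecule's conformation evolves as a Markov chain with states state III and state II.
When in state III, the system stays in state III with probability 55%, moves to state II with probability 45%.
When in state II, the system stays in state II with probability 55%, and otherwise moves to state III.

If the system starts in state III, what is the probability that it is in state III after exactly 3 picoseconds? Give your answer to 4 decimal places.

Propagate the distribution vector 3 picoseconds from state III.
After 0 picoseconds: (1.0000, 0.0000)
After 1 picosecond: (0.5500, 0.4500)
After 2 picoseconds: (0.5050, 0.4950)
After 3 picoseconds: (0.5005, 0.4995)
P(in state III after 3 picoseconds) = 0.5005

0.5005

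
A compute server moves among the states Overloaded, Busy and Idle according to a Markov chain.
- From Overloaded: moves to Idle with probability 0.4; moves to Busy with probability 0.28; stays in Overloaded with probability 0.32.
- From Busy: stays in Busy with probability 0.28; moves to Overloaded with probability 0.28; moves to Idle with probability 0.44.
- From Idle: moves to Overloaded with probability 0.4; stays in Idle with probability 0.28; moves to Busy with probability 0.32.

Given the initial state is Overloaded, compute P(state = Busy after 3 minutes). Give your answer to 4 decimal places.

0.2945

Propagate the distribution vector 3 minutes from Overloaded.
After 0 minutes: (1.0000, 0.0000, 0.0000)
After 1 minute: (0.3200, 0.2800, 0.4000)
After 2 minutes: (0.3408, 0.2960, 0.3632)
After 3 minutes: (0.3372, 0.2945, 0.3683)
P(in Busy after 3 minutes) = 0.2945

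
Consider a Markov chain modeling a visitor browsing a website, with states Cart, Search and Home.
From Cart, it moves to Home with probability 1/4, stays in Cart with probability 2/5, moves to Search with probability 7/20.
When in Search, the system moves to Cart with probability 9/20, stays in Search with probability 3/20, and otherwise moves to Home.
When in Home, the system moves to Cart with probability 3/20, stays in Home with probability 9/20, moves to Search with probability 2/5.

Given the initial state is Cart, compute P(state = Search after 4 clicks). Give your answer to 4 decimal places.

0.3064

Propagate the distribution vector 4 clicks from Cart.
After 0 clicks: (1.0000, 0.0000, 0.0000)
After 1 click: (0.4000, 0.3500, 0.2500)
After 2 clicks: (0.3550, 0.2925, 0.3525)
After 3 clicks: (0.3265, 0.3091, 0.3644)
After 4 clicks: (0.3244, 0.3064, 0.3692)
P(in Search after 4 clicks) = 0.3064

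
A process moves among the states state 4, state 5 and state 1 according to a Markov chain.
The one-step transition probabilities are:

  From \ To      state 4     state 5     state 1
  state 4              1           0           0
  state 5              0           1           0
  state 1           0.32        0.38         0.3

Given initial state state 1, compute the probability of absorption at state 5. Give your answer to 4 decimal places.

Let h(s) be the probability of absorption at state 5 starting from transient state s. Then h(state 5) = 1 and h(state 4) = 0. By first-step analysis:
h(state 1) = 0.32·0 + 0.38·1 + 0.3·h(state 1)
Solving: h(state 1) = 0.5429.
Starting from state 1, the probability is 0.5429.

0.5429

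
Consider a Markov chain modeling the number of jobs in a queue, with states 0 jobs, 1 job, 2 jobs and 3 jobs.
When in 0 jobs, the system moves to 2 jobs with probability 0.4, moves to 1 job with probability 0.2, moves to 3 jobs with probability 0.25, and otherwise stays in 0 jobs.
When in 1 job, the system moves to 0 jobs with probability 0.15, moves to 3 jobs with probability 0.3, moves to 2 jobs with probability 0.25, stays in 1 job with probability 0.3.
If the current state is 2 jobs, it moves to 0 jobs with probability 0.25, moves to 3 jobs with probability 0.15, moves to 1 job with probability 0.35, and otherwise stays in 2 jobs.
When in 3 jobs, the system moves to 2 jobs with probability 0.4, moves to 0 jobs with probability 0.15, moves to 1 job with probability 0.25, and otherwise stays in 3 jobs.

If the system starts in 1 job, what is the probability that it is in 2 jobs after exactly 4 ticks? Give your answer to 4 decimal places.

Propagate the distribution vector 4 ticks from 1 job.
After 0 ticks: (0.0000, 1.0000, 0.0000, 0.0000)
After 1 tick: (0.1500, 0.3000, 0.2500, 0.3000)
After 2 ticks: (0.1750, 0.2825, 0.3175, 0.2250)
After 3 ticks: (0.1818, 0.2871, 0.3100, 0.2211)
After 4 ticks: (0.1810, 0.2863, 0.3104, 0.2223)
P(in 2 jobs after 4 ticks) = 0.3104

0.3104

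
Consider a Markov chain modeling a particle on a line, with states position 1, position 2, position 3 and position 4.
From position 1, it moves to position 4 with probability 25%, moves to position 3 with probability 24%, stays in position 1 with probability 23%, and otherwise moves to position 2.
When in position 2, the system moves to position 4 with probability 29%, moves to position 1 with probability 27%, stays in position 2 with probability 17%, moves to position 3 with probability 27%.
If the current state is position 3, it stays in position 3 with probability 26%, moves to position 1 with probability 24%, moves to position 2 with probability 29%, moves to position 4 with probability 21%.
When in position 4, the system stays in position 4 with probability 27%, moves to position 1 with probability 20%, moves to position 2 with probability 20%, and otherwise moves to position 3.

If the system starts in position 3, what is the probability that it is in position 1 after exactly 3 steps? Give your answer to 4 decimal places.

Propagate the distribution vector 3 steps from position 3.
After 0 steps: (0.0000, 0.0000, 1.0000, 0.0000)
After 1 step: (0.2400, 0.2900, 0.2600, 0.2100)
After 2 steps: (0.2379, 0.2339, 0.2728, 0.2554)
After 3 steps: (0.2344, 0.2366, 0.2755, 0.2536)
P(in position 1 after 3 steps) = 0.2344

0.2344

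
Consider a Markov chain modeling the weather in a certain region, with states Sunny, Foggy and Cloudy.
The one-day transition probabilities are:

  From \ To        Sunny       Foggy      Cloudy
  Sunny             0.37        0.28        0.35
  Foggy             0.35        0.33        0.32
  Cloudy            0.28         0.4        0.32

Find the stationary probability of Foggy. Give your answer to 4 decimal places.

0.3364

Let the stationary distribution be π with π = πP and π_1 + π_2 + π_3 = 1.
π_1 = 0.37·π_1 + 0.35·π_2 + 0.28·π_3
π_2 = 0.28·π_1 + 0.33·π_2 + 0.4·π_3
Solving with the normalization constraint gives π = (0.3336, 0.3364, 0.3300).
So the stationary probability of Foggy is 0.3364.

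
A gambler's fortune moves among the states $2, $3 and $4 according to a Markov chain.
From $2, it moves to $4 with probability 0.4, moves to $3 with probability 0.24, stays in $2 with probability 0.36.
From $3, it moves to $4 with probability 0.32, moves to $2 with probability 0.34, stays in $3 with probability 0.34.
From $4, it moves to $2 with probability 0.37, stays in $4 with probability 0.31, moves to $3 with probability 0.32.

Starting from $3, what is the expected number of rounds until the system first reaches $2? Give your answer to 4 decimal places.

2.8612

Let t(s) be the expected number of rounds to first reach $2 from state s, with t($2) = 0. Conditioning on the first round:
t($3) = 1 + 0.34·t($3) + 0.32·t($4)
t($4) = 1 + 0.32·t($3) + 0.31·t($4)
Solving: t($3) = 2.8612, t($4) = 2.7762.
Expected rounds from $3 to $2: 2.8612.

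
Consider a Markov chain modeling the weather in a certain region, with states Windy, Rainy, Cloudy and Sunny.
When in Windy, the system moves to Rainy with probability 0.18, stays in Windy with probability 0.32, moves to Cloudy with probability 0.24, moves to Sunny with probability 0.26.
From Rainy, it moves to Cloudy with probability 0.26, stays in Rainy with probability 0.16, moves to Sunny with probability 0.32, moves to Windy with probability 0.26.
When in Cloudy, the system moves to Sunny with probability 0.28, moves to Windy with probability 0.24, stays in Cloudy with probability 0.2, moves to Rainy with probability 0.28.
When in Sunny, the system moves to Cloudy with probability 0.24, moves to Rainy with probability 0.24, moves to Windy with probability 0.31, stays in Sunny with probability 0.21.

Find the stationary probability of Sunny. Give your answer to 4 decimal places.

0.2644

Let the stationary distribution be π with π = πP and π_1 + π_2 + π_3 + π_4 = 1.
π_1 = 0.32·π_1 + 0.26·π_2 + 0.24·π_3 + 0.31·π_4
π_2 = 0.18·π_1 + 0.16·π_2 + 0.28·π_3 + 0.24·π_4
π_3 = 0.24·π_1 + 0.26·π_2 + 0.2·π_3 + 0.24·π_4
Solving with the normalization constraint gives π = (0.2857, 0.2151, 0.2349, 0.2644).
So the stationary probability of Sunny is 0.2644.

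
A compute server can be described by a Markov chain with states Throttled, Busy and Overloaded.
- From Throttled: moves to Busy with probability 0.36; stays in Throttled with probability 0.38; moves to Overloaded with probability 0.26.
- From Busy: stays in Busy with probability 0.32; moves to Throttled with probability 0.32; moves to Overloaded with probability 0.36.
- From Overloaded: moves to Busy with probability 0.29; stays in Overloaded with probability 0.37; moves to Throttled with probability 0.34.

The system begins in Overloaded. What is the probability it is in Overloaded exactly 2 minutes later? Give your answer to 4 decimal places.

Sum over the intermediate state after 1 minute:
P = P(Overloaded→Throttled)·P(Throttled→Overloaded) + P(Overloaded→Busy)·P(Busy→Overloaded) + P(Overloaded→Overloaded)·P(Overloaded→Overloaded)
  = 0.34×0.26 + 0.29×0.36 + 0.37×0.37
  = 0.0884 + 0.1044 + 0.1369 = 0.3297

0.3297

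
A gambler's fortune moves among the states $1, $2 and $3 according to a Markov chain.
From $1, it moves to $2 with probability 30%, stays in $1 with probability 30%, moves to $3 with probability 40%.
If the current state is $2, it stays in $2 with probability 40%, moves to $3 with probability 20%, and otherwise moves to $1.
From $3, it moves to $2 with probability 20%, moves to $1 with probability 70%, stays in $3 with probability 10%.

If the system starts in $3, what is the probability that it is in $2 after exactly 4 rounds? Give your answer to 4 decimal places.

Propagate the distribution vector 4 rounds from $3.
After 0 rounds: (0.0000, 0.0000, 1.0000)
After 1 round: (0.7000, 0.2000, 0.1000)
After 2 rounds: (0.3600, 0.3100, 0.3300)
After 3 rounds: (0.4630, 0.2980, 0.2390)
After 4 rounds: (0.4254, 0.3059, 0.2687)
P(in $2 after 4 rounds) = 0.3059

0.3059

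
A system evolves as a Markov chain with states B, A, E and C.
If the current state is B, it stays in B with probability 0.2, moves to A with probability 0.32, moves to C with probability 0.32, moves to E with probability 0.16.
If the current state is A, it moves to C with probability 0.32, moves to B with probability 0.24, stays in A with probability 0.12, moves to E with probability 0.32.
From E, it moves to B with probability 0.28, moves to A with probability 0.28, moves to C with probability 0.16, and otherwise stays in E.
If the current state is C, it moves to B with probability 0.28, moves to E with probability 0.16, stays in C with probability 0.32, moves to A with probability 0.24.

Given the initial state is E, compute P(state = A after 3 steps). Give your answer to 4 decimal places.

0.2404

Propagate the distribution vector 3 steps from E.
After 0 steps: (0.0000, 0.0000, 1.0000, 0.0000)
After 1 step: (0.2800, 0.2800, 0.2800, 0.1600)
After 2 steps: (0.2464, 0.2400, 0.2384, 0.2752)
After 3 steps: (0.2507, 0.2404, 0.2270, 0.2819)
P(in A after 3 steps) = 0.2404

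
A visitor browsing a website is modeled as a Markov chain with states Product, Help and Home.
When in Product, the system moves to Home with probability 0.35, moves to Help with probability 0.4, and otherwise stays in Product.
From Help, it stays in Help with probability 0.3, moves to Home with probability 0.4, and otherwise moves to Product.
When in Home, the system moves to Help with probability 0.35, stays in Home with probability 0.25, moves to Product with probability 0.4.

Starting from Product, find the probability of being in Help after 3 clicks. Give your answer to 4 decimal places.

0.3490

Propagate the distribution vector 3 clicks from Product.
After 0 clicks: (1.0000, 0.0000, 0.0000)
After 1 click: (0.2500, 0.4000, 0.3500)
After 2 clicks: (0.3225, 0.3425, 0.3350)
After 3 clicks: (0.3174, 0.3490, 0.3336)
P(in Help after 3 clicks) = 0.3490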